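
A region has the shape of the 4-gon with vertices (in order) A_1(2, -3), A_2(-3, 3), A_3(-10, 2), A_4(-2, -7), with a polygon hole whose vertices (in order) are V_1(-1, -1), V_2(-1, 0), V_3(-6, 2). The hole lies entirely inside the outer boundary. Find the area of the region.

55

Outer boundary:
Σ = (-3) + (24) + (74) + (20) = 115
Area = |Σ|/2 = 57.5.
Hole:
Apply the surveyor's formula: 2A = Σ (x_i·y_{i+1} − x_{i+1}·y_i), indices taken mod 3.
V_1→V_2: (-1)(0) − (-1)(-1) = -1
V_2→V_3: (-1)(2) − (-6)(0) = -2
V_3→V_1: (-6)(-1) − (-1)(2) = 8
Σ = 5
Area = |Σ|/2 = 2.5.
Net area = 57.5 − 2.5 = 55.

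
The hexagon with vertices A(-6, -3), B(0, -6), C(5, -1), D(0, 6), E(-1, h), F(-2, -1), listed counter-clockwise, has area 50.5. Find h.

Write out the shoelace sum; only the two edges meeting at E involve h:
2·Area = [(0·h − (-1)·6) + ((-1)·(-1) − (-2)·h)] + 96
       = 2·h + 103 = 101
⇒ h = -1.

-1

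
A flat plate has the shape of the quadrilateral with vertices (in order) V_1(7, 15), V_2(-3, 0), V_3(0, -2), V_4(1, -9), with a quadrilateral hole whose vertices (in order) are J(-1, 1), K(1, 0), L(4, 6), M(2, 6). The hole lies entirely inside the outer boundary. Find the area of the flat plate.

53

Outer boundary:
Apply Gauss's area formula: 2A = Σ (x_i·y_{i+1} − x_{i+1}·y_i), indices taken mod 4.
Cross-terms: 45, 6, 2, 78  ⇒  Σ = 131
Area = |Σ|/2 = 65.5.
Hole:
Apply the shoelace formula: 2A = Σ (x_i·y_{i+1} − x_{i+1}·y_i), indices taken mod 4.
Σ = (-1) + (6) + (12) + (8) = 25
Area = |Σ|/2 = 12.5.
Net area = 65.5 − 12.5 = 53.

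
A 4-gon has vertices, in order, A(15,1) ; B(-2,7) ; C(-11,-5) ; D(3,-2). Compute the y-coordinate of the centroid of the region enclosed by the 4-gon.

Apply the surveyor's formula. First the cross-terms c_i = x_i·y_{i+1} − x_{i+1}·y_i:
  107, 87, 37, 33  ⇒  2A = 264, A = 132.
Then Σ (y_i + y_{i+1})·c_i = 738, so ȳ = 738 / (6·132) = 41/44.

41/44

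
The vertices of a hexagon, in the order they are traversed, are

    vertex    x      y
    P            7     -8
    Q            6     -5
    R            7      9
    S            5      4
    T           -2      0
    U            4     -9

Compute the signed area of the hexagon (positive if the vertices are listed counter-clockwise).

Apply the surveyor's formula: 2A = Σ (x_i·y_{i+1} − x_{i+1}·y_i), indices taken mod 6.
P→Q: (7)(-5) − (6)(-8) = 13
Q→R: (6)(9) − (7)(-5) = 89
R→S: (7)(4) − (5)(9) = -17
S→T: (5)(0) − (-2)(4) = 8
T→U: (-2)(-9) − (4)(0) = 18
U→P: (4)(-8) − (7)(-9) = 31
Σ = 142
Signed area = Σ/2 = 71 (positive ⇒ counter-clockwise traversal).

71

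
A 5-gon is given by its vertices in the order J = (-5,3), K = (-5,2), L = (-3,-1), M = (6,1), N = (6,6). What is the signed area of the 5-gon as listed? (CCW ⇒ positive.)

Apply the shoelace formula: 2A = Σ (x_i·y_{i+1} − x_{i+1}·y_i), indices taken mod 5.
Cross-terms: 5, 11, 3, 30, 48  ⇒  Σ = 97
Signed area = Σ/2 = 48.5 (positive ⇒ counter-clockwise traversal).

48.5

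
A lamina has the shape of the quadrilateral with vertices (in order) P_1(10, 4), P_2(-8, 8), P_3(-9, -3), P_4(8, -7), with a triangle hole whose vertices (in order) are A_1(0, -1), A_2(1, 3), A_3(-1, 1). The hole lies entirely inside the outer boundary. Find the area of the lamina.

Outer boundary:
Σ = (112) + (96) + (87) + (102) = 397
Area = |Σ|/2 = 198.5.
Hole:
A_1→A_2: (0)(3) − (1)(-1) = 1
A_2→A_3: (1)(1) − (-1)(3) = 4
A_3→A_1: (-1)(-1) − (0)(1) = 1
Σ = 6
Area = |Σ|/2 = 3.
Net area = 198.5 − 3 = 195.5.

195.5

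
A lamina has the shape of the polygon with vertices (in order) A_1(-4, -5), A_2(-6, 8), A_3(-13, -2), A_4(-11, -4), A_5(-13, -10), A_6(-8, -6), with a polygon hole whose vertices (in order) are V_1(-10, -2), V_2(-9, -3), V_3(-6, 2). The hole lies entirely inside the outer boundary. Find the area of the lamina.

74

Outer boundary:
Σ = (-62) + (116) + (30) + (58) + (-2) + (16) = 156
Area = |Σ|/2 = 78.
Hole:
Σ = (12) + (-36) + (32) = 8
Area = |Σ|/2 = 4.
Net area = 78 − 4 = 74.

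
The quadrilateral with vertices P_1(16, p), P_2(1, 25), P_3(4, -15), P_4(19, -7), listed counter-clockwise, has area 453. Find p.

Write out the shoelace sum; only the two edges meeting at P_1 involve p:
2·Area = [(19·p − 16·(-7)) + (16·25 − 1·p)] + 142
       = 18·p + 654 = 906
⇒ p = 14.

14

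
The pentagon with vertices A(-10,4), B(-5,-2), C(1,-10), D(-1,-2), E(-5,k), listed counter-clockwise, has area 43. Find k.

Write out the shoelace sum; only the two edges meeting at E involve k:
2·Area = [((-1)·k − (-5)·(-2)) + ((-5)·4 − (-10)·k)] + 80
       = 9·k + 50 = 86
⇒ k = 4.

4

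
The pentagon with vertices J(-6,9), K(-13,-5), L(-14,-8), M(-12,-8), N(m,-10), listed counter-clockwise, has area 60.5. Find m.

Write out the shoelace sum; only the two edges meeting at N involve m:
2·Area = [((-12)·(-10) − m·(-8)) + (m·9 − (-6)·(-10))] + 197
       = 17·m + 257 = 121
⇒ m = -8.

-8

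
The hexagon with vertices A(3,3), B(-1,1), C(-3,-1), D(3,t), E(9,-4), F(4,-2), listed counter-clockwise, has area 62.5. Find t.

Write out the shoelace sum; only the two edges meeting at D involve t:
2·Area = [((-3)·t − 3·(-1)) + (3·(-4) − 9·t)] + 26
       = -12·t + 17 = 125
⇒ t = -9.

-9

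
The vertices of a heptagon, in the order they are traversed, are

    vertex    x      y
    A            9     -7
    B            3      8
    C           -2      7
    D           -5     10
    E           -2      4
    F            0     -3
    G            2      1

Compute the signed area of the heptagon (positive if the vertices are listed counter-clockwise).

Σ = (93) + (37) + (15) + (0) + (6) + (6) + (-23) = 134
Signed area = Σ/2 = 67 (positive ⇒ counter-clockwise traversal).

67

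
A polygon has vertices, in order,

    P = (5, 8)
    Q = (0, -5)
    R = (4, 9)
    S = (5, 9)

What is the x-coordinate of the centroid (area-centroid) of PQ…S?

Apply the shoelace formula. First the cross-terms c_i = x_i·y_{i+1} − x_{i+1}·y_i:
  -25, 20, -9, -5  ⇒  2A = -19, A = -9.5.
Then Σ (x_i + x_{i+1})·c_i = -176, so x̄ = -176 / (6·(-9.5)) = 176/57.

176/57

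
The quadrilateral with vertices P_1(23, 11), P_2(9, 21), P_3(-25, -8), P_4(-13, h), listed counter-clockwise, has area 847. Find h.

-23

Write out the shoelace sum; only the two edges meeting at P_4 involve h:
2·Area = [((-25)·h − (-13)·(-8)) + ((-13)·11 − 23·h)] + 837
       = -48·h + 590 = 1694
⇒ h = -23.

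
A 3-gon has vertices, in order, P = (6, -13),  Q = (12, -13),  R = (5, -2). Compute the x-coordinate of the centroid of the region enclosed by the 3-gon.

Apply the surveyor's formula. First the cross-terms c_i = x_i·y_{i+1} − x_{i+1}·y_i:
  78, 41, -53  ⇒  2A = 66, A = 33.
Then Σ (x_i + x_{i+1})·c_i = 1518, so x̄ = 1518 / (6·33) = 23/3.

23/3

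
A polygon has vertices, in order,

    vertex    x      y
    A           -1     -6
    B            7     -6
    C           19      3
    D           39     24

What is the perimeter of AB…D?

102

|AB| = √((8)² + (0)²) = √64 = 8
|BC| = √((12)² + (9)²) = √225 = 15
|CD| = √((20)² + (21)²) = √841 = 29
|DA| = √((-40)² + (-30)²) = √2500 = 50
Perimeter = 8 + 15 + 29 + 50 = 102.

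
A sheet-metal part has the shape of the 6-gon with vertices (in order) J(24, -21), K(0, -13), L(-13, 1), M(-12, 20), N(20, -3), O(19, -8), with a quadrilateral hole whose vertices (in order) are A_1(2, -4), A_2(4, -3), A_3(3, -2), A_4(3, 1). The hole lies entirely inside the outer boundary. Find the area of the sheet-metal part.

Outer boundary:
Apply the shoelace (surveyor's) formula: 2A = Σ (x_i·y_{i+1} − x_{i+1}·y_i), indices taken mod 6.
Cross-terms: -312, -169, -248, -364, -103, -207  ⇒  Σ = -1403
Area = |Σ|/2 = 701.5.
Hole:
Apply Gauss's area formula: 2A = Σ (x_i·y_{i+1} − x_{i+1}·y_i), indices taken mod 4.
Σ = (10) + (1) + (9) + (-14) = 6
Area = |Σ|/2 = 3.
Net area = 701.5 − 3 = 698.5.

698.5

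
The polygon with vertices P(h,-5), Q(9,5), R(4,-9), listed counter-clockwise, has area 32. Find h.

Write out the shoelace sum; only the two edges meeting at P involve h:
2·Area = [(4·(-5) − h·(-9)) + (h·5 − 9·(-5))] + -101
       = 14·h + -76 = 64
⇒ h = 10.

10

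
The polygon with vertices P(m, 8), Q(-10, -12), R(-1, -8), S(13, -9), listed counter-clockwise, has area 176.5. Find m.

4

The doubled signed area Σ (x_i y_{i+1} − x_{i+1} y_i) is linear in m.
With m=0 it equals 365; the coefficient of m is -3 (from the two edges through P).
So -3·m + 365 = 2·176.5 = 353 ⇒ m = 4.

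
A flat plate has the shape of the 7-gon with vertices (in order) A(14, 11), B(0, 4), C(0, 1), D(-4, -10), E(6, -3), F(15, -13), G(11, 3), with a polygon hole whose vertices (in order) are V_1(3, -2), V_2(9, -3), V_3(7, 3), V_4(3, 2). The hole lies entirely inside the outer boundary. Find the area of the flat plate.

158

Outer boundary:
A→B: (14)(4) − (0)(11) = 56
B→C: (0)(1) − (0)(4) = 0
C→D: (0)(-10) − (-4)(1) = 4
D→E: (-4)(-3) − (6)(-10) = 72
E→F: (6)(-13) − (15)(-3) = -33
F→G: (15)(3) − (11)(-13) = 188
G→A: (11)(11) − (14)(3) = 79
Σ = 366
Area = |Σ|/2 = 183.
Hole:
Apply the shoelace (surveyor's) formula: 2A = Σ (x_i·y_{i+1} − x_{i+1}·y_i), indices taken mod 4.
Σ = (9) + (48) + (5) + (-12) = 50
Area = |Σ|/2 = 25.
Net area = 183 − 25 = 158.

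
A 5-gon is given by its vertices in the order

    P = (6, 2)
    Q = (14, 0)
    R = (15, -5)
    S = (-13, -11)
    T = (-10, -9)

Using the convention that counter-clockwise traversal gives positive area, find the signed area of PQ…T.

Apply the shoelace (surveyor's) formula: 2A = Σ (x_i·y_{i+1} − x_{i+1}·y_i), indices taken mod 5.
Σ = (-28) + (-70) + (-230) + (7) + (34) = -287
Signed area = Σ/2 = -143.5 (negative ⇒ clockwise traversal).

-143.5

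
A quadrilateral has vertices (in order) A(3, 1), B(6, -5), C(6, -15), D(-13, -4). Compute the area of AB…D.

150.5

Σ = (-21) + (-60) + (-219) + (-1) = -301
Area = |Σ|/2 = 150.5.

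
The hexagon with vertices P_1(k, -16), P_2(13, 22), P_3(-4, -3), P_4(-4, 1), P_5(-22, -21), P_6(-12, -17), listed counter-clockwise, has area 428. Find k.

The doubled signed area Σ (x_i y_{i+1} − x_{i+1} y_i) is linear in k.
With k=0 it equals 661; the coefficient of k is 39 (from the two edges through P_1).
So 39·k + 661 = 2·428 = 856 ⇒ k = 5.

5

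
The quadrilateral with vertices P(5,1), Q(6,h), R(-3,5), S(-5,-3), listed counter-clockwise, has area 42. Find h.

2

Write out the shoelace sum; only the two edges meeting at Q involve h:
2·Area = [(5·h − 6·1) + (6·5 − (-3)·h)] + 44
       = 8·h + 68 = 84
⇒ h = 2.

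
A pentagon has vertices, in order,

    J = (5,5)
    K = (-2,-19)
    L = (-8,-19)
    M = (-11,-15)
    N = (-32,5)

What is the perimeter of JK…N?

|JK| = √((-7)² + (-24)²) = √625 = 25
|KL| = √((-6)² + (0)²) = √36 = 6
|LM| = √((-3)² + (4)²) = √25 = 5
|MN| = √((-21)² + (20)²) = √841 = 29
|NJ| = √((37)² + (0)²) = √1369 = 37
Perimeter = 25 + 6 + 5 + 29 + 37 = 102.

102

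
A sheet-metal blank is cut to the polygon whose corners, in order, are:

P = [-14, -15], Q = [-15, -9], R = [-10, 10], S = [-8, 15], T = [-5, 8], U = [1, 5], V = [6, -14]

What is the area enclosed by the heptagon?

Σ = (-99) + (-240) + (-70) + (11) + (-33) + (-44) + (-286) = -761
Area = |Σ|/2 = 380.5.

380.5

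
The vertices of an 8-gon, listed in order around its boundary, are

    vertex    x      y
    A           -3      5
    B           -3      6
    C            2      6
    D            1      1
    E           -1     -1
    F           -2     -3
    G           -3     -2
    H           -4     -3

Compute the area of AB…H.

34.5

Apply the surveyor's formula: 2A = Σ (x_i·y_{i+1} − x_{i+1}·y_i), indices taken mod 8.
Σ = (-3) + (-30) + (-4) + (0) + (1) + (-5) + (1) + (-29) = -69
Area = |Σ|/2 = 34.5.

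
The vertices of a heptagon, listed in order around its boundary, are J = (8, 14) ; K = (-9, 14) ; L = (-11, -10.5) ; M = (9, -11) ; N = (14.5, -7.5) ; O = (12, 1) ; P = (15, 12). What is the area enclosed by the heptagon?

570.75

Apply Gauss's area formula: 2A = Σ (x_i·y_{i+1} − x_{i+1}·y_i), indices taken mod 7.
J→K: (8)(14) − (-9)(14) = 238
K→L: (-9)(-10.5) − (-11)(14) = 248.5
L→M: (-11)(-11) − (9)(-10.5) = 215.5
M→N: (9)(-7.5) − (14.5)(-11) = 92
N→O: (14.5)(1) − (12)(-7.5) = 104.5
O→P: (12)(12) − (15)(1) = 129
P→J: (15)(14) − (8)(12) = 114
Σ = 1141.5
Area = |Σ|/2 = 570.75.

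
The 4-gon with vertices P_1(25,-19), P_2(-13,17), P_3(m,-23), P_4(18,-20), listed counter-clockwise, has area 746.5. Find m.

-12

Write out the shoelace sum; only the two edges meeting at P_3 involve m:
2·Area = [((-13)·(-23) − m·17) + (m·(-20) − 18·(-23))] + 336
       = -37·m + 1049 = 1493
⇒ m = -12.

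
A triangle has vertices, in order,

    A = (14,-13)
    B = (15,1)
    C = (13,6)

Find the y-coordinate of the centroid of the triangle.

-2

Apply Gauss's area formula. First the cross-terms c_i = x_i·y_{i+1} − x_{i+1}·y_i:
  209, 77, -253  ⇒  2A = 33, A = 16.5.
Then Σ (y_i + y_{i+1})·c_i = -198, so ȳ = -198 / (6·16.5) = -2.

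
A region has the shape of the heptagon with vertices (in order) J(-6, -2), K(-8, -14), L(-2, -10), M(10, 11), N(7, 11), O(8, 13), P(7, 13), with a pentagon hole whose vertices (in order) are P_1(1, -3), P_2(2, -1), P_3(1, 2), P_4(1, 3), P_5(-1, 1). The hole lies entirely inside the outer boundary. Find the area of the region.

Outer boundary:
Σ = (68) + (52) + (78) + (33) + (3) + (13) + (64) = 311
Area = |Σ|/2 = 155.5.
Hole:
Apply the shoelace formula: 2A = Σ (x_i·y_{i+1} − x_{i+1}·y_i), indices taken mod 5.
P_1→P_2: (1)(-1) − (2)(-3) = 5
P_2→P_3: (2)(2) − (1)(-1) = 5
P_3→P_4: (1)(3) − (1)(2) = 1
P_4→P_5: (1)(1) − (-1)(3) = 4
P_5→P_1: (-1)(-3) − (1)(1) = 2
Σ = 17
Area = |Σ|/2 = 8.5.
Net area = 155.5 − 8.5 = 147.

147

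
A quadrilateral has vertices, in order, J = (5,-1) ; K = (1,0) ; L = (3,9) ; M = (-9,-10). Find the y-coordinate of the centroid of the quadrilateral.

Apply the shoelace formula. First the cross-terms c_i = x_i·y_{i+1} − x_{i+1}·y_i:
  1, 9, 51, 59  ⇒  2A = 120, A = 60.
Then Σ (y_i + y_{i+1})·c_i = -620, so ȳ = -620 / (6·60) = -31/18.

-31/18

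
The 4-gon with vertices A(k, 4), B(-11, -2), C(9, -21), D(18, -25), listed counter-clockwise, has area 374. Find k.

The doubled signed area Σ (x_i y_{i+1} − x_{i+1} y_i) is linear in k.
With k=0 it equals 518; the coefficient of k is 23 (from the two edges through A).
So 23·k + 518 = 2·374 = 748 ⇒ k = 10.

10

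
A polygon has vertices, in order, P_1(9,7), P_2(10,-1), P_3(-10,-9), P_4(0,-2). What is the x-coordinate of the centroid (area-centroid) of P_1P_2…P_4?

171/47

Apply Gauss's area formula. First the cross-terms c_i = x_i·y_{i+1} − x_{i+1}·y_i:
  -79, -100, 20, 18  ⇒  2A = -141, A = -70.5.
Then Σ (x_i + x_{i+1})·c_i = -1539, so x̄ = -1539 / (6·(-70.5)) = 171/47.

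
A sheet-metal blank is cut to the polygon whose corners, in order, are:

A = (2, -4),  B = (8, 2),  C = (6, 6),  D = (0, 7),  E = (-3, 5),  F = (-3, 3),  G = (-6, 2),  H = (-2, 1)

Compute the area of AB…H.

78.5

Σ = (36) + (36) + (42) + (21) + (6) + (12) + (-2) + (6) = 157
Area = |Σ|/2 = 78.5.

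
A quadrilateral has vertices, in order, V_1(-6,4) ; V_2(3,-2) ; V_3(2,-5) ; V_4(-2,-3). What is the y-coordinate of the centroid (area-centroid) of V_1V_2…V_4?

Apply the shoelace (surveyor's) formula. First the cross-terms c_i = x_i·y_{i+1} − x_{i+1}·y_i:
  0, -11, -16, -26  ⇒  2A = -53, A = -26.5.
Then Σ (y_i + y_{i+1})·c_i = 179, so ȳ = 179 / (6·(-26.5)) = -179/159.

-179/159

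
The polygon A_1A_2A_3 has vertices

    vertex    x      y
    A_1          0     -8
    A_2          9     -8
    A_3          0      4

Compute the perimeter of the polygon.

|A_1A_2| = √((9)² + (0)²) = √81 = 9
|A_2A_3| = √((-9)² + (12)²) = √225 = 15
|A_3A_1| = √((0)² + (-12)²) = √144 = 12
Perimeter = 9 + 15 + 12 = 36.

36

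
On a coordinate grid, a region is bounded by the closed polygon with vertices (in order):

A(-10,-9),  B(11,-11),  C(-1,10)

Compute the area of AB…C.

208.5

Apply the shoelace formula: 2A = Σ (x_i·y_{i+1} − x_{i+1}·y_i), indices taken mod 3.
Cross-terms: 209, 99, 109  ⇒  Σ = 417
Area = |Σ|/2 = 208.5.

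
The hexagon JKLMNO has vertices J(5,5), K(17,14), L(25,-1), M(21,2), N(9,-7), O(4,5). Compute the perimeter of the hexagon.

|JK| = √((12)² + (9)²) = √225 = 15
|KL| = √((8)² + (-15)²) = √289 = 17
|LM| = √((-4)² + (3)²) = √25 = 5
|MN| = √((-12)² + (-9)²) = √225 = 15
|NO| = √((-5)² + (12)²) = √169 = 13
|OJ| = √((1)² + (0)²) = √1 = 1
Perimeter = 15 + 17 + 5 + 15 + 13 + 1 = 66.

66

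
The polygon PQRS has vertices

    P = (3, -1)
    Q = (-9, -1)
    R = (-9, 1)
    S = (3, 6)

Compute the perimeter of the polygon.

34

|PQ| = √((-12)² + (0)²) = √144 = 12
|QR| = √((0)² + (2)²) = √4 = 2
|RS| = √((12)² + (5)²) = √169 = 13
|SP| = √((0)² + (-7)²) = √49 = 7
Perimeter = 12 + 2 + 13 + 7 = 34.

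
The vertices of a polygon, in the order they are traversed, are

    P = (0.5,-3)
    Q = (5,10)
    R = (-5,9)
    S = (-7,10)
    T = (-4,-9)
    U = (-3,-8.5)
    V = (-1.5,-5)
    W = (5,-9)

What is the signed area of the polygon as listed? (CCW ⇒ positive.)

P→Q: (0.5)(10) − (5)(-3) = 20
Q→R: (5)(9) − (-5)(10) = 95
R→S: (-5)(10) − (-7)(9) = 13
S→T: (-7)(-9) − (-4)(10) = 103
T→U: (-4)(-8.5) − (-3)(-9) = 7
U→V: (-3)(-5) − (-1.5)(-8.5) = 2.25
V→W: (-1.5)(-9) − (5)(-5) = 38.5
W→P: (5)(-3) − (0.5)(-9) = -10.5
Σ = 268.25
Signed area = Σ/2 = 134.125 (positive ⇒ counter-clockwise traversal).

134.125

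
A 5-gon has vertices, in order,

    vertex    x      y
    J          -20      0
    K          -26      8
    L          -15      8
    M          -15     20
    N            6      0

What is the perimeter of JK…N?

88

|JK| = √((-6)² + (8)²) = √100 = 10
|KL| = √((11)² + (0)²) = √121 = 11
|LM| = √((0)² + (12)²) = √144 = 12
|MN| = √((21)² + (-20)²) = √841 = 29
|NJ| = √((-26)² + (0)²) = √676 = 26
Perimeter = 10 + 11 + 12 + 29 + 26 = 88.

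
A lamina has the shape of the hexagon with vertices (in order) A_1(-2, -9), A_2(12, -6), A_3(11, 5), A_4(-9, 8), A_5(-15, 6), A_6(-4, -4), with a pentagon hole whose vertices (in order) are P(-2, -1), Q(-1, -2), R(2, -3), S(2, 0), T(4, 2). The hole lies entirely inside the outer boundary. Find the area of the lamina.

Outer boundary:
Apply the shoelace (surveyor's) formula: 2A = Σ (x_i·y_{i+1} − x_{i+1}·y_i), indices taken mod 6.
Σ = (120) + (126) + (133) + (66) + (84) + (28) = 557
Area = |Σ|/2 = 278.5.
Hole:
Apply Gauss's area formula: 2A = Σ (x_i·y_{i+1} − x_{i+1}·y_i), indices taken mod 5.
P→Q: (-2)(-2) − (-1)(-1) = 3
Q→R: (-1)(-3) − (2)(-2) = 7
R→S: (2)(0) − (2)(-3) = 6
S→T: (2)(2) − (4)(0) = 4
T→P: (4)(-1) − (-2)(2) = 0
Σ = 20
Area = |Σ|/2 = 10.
Net area = 278.5 − 10 = 268.5.

268.5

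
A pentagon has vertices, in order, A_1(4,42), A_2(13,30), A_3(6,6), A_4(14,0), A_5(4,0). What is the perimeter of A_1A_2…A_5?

102

|A_1A_2| = √((9)² + (-12)²) = √225 = 15
|A_2A_3| = √((-7)² + (-24)²) = √625 = 25
|A_3A_4| = √((8)² + (-6)²) = √100 = 10
|A_4A_5| = √((-10)² + (0)²) = √100 = 10
|A_5A_1| = √((0)² + (42)²) = √1764 = 42
Perimeter = 15 + 25 + 10 + 10 + 42 = 102.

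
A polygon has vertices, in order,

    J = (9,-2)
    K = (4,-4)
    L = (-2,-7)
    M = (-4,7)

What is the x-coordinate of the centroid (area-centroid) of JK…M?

Apply the shoelace formula. First the cross-terms c_i = x_i·y_{i+1} − x_{i+1}·y_i:
  -28, -36, -42, -55  ⇒  2A = -161, A = -80.5.
Then Σ (x_i + x_{i+1})·c_i = -459, so x̄ = -459 / (6·(-80.5)) = 153/161.

153/161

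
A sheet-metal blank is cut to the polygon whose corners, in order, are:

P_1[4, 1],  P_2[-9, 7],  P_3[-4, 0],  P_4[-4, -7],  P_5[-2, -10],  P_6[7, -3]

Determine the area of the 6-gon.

Apply the surveyor's formula: 2A = Σ (x_i·y_{i+1} − x_{i+1}·y_i), indices taken mod 6.
Σ = (37) + (28) + (28) + (26) + (76) + (19) = 214
Area = |Σ|/2 = 107.

107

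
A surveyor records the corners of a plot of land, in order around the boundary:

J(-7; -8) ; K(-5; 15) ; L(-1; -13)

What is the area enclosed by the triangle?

74

Apply the shoelace formula: 2A = Σ (x_i·y_{i+1} − x_{i+1}·y_i), indices taken mod 3.
Σ = (-145) + (80) + (-83) = -148
Area = |Σ|/2 = 74.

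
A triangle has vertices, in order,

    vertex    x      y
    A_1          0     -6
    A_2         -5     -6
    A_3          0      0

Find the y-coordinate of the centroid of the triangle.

-4

Apply Gauss's area formula. First the cross-terms c_i = x_i·y_{i+1} − x_{i+1}·y_i:
  -30, 0, 0  ⇒  2A = -30, A = -15.
Then Σ (y_i + y_{i+1})·c_i = 360, so ȳ = 360 / (6·(-15)) = -4.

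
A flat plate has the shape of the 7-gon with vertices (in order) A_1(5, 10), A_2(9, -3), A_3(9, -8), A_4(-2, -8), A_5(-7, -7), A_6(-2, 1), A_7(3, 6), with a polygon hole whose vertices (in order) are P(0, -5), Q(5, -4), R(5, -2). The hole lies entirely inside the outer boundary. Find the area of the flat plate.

Outer boundary:
Apply the shoelace formula: 2A = Σ (x_i·y_{i+1} − x_{i+1}·y_i), indices taken mod 7.
Cross-terms: -105, -45, -88, -42, -21, -15, 0  ⇒  Σ = -316
Area = |Σ|/2 = 158.
Hole:
Σ = (25) + (10) + (-25) = 10
Area = |Σ|/2 = 5.
Net area = 158 − 5 = 153.

153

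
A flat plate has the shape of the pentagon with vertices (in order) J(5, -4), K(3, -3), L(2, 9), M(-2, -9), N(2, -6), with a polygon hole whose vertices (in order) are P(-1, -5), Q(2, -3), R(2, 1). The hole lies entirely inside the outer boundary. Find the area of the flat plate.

Outer boundary:
Apply the shoelace (surveyor's) formula: 2A = Σ (x_i·y_{i+1} − x_{i+1}·y_i), indices taken mod 5.
Σ = (-3) + (33) + (0) + (30) + (22) = 82
Area = |Σ|/2 = 41.
Hole:
Cross-terms: 13, 8, -9  ⇒  Σ = 12
Area = |Σ|/2 = 6.
Net area = 41 − 6 = 35.

35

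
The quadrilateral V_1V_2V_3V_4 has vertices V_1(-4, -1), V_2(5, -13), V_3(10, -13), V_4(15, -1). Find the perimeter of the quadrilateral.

52

|V_1V_2| = √((9)² + (-12)²) = √225 = 15
|V_2V_3| = √((5)² + (0)²) = √25 = 5
|V_3V_4| = √((5)² + (12)²) = √169 = 13
|V_4V_1| = √((-19)² + (0)²) = √361 = 19
Perimeter = 15 + 5 + 13 + 19 = 52.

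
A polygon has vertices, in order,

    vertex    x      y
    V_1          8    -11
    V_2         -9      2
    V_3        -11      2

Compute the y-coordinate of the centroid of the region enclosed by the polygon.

Apply the surveyor's formula. First the cross-terms c_i = x_i·y_{i+1} − x_{i+1}·y_i:
  -83, 4, 105  ⇒  2A = 26, A = 13.
Then Σ (y_i + y_{i+1})·c_i = -182, so ȳ = -182 / (6·13) = -7/3.

-7/3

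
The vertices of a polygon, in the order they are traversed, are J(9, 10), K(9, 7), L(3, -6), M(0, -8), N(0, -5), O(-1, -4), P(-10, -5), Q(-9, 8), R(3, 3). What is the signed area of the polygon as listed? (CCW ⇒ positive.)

-169.5

Apply Gauss's area formula: 2A = Σ (x_i·y_{i+1} − x_{i+1}·y_i), indices taken mod 9.
Σ = (-27) + (-75) + (-24) + (0) + (-5) + (-35) + (-125) + (-51) + (3) = -339
Signed area = Σ/2 = -169.5 (negative ⇒ clockwise traversal).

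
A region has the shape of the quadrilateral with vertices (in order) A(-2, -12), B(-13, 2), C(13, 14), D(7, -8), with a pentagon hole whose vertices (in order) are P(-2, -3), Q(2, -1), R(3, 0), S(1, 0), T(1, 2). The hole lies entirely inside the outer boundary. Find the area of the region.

328

Outer boundary:
Cross-terms: -160, -208, -202, -100  ⇒  Σ = -670
Area = |Σ|/2 = 335.
Hole:
Apply Gauss's area formula: 2A = Σ (x_i·y_{i+1} − x_{i+1}·y_i), indices taken mod 5.
Σ = (8) + (3) + (0) + (2) + (1) = 14
Area = |Σ|/2 = 7.
Net area = 335 − 7 = 328.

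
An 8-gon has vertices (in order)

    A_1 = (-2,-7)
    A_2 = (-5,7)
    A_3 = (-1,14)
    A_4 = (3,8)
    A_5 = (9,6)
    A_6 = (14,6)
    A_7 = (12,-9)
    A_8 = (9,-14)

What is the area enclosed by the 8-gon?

Σ = (-49) + (-63) + (-50) + (-54) + (-30) + (-198) + (-87) + (-91) = -622
Area = |Σ|/2 = 311.

311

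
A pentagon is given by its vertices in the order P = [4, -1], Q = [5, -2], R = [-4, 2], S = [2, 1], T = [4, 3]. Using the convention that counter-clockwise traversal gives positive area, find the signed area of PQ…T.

Apply the shoelace formula: 2A = Σ (x_i·y_{i+1} − x_{i+1}·y_i), indices taken mod 5.
Σ = (-3) + (2) + (-8) + (2) + (-16) = -23
Signed area = Σ/2 = -11.5 (negative ⇒ clockwise traversal).

-11.5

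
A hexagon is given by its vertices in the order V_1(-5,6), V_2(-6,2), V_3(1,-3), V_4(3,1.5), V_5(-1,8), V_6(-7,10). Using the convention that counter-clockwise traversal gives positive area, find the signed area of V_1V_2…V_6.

66

Apply Gauss's area formula: 2A = Σ (x_i·y_{i+1} − x_{i+1}·y_i), indices taken mod 6.
Cross-terms: 26, 16, 10.5, 25.5, 46, 8  ⇒  Σ = 132
Signed area = Σ/2 = 66 (positive ⇒ counter-clockwise traversal).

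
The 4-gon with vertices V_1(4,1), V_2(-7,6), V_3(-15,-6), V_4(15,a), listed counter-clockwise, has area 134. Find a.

Write out the shoelace sum; only the two edges meeting at V_4 involve a:
2·Area = [((-15)·a − 15·(-6)) + (15·1 − 4·a)] + 163
       = -19·a + 268 = 268
⇒ a = 0.

0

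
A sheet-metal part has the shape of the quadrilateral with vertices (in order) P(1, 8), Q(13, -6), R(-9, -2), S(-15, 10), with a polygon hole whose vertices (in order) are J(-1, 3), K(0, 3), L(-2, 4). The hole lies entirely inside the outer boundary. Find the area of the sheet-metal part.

219.5

Outer boundary:
Σ = (-110) + (-80) + (-120) + (-130) = -440
Area = |Σ|/2 = 220.
Hole:
Apply the shoelace formula: 2A = Σ (x_i·y_{i+1} − x_{i+1}·y_i), indices taken mod 3.
Σ = (-3) + (6) + (-2) = 1
Area = |Σ|/2 = 0.5.
Net area = 220 − 0.5 = 219.5.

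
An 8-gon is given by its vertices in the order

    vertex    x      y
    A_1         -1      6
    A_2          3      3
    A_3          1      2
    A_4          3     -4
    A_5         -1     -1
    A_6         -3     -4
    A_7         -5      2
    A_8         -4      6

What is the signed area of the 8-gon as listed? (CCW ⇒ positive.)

Apply Gauss's area formula: 2A = Σ (x_i·y_{i+1} − x_{i+1}·y_i), indices taken mod 8.
Cross-terms: -21, 3, -10, -7, 1, -26, -22, -18  ⇒  Σ = -100
Signed area = Σ/2 = -50 (negative ⇒ clockwise traversal).

-50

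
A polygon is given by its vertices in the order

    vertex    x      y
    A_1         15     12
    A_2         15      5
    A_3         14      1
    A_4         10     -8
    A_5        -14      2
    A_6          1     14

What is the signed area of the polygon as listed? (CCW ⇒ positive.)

Apply the shoelace formula: 2A = Σ (x_i·y_{i+1} − x_{i+1}·y_i), indices taken mod 6.
Σ = (-105) + (-55) + (-122) + (-92) + (-198) + (-198) = -770
Signed area = Σ/2 = -385 (negative ⇒ clockwise traversal).

-385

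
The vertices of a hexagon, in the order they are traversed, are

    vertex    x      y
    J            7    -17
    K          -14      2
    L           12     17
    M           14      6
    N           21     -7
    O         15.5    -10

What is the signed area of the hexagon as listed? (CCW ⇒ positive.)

Apply the shoelace (surveyor's) formula: 2A = Σ (x_i·y_{i+1} − x_{i+1}·y_i), indices taken mod 6.
Σ = (-224) + (-262) + (-166) + (-224) + (-101.5) + (-193.5) = -1171
Signed area = Σ/2 = -585.5 (negative ⇒ clockwise traversal).

-585.5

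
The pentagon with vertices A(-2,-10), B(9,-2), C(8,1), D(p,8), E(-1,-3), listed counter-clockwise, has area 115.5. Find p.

The doubled signed area Σ (x_i y_{i+1} − x_{i+1} y_i) is linear in p.
With p=0 it equals 195; the coefficient of p is -4 (from the two edges through D).
So -4·p + 195 = 2·115.5 = 231 ⇒ p = -9.

-9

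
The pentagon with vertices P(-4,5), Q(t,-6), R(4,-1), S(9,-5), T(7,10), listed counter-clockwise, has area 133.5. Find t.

Write out the shoelace sum; only the two edges meeting at Q involve t:
2·Area = [((-4)·(-6) − t·5) + (t·(-1) − 4·(-6))] + 189
       = -6·t + 237 = 267
⇒ t = -5.

-5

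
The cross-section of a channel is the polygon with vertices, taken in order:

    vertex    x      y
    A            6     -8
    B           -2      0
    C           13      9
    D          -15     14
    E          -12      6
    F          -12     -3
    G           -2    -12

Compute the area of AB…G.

347.5

Apply Gauss's area formula: 2A = Σ (x_i·y_{i+1} − x_{i+1}·y_i), indices taken mod 7.
Σ = (-16) + (-18) + (317) + (78) + (108) + (138) + (88) = 695
Area = |Σ|/2 = 347.5.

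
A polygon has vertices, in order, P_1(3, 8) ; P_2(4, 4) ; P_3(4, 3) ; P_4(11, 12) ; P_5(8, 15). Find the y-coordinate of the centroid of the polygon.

Apply the shoelace formula. First the cross-terms c_i = x_i·y_{i+1} − x_{i+1}·y_i:
  -20, -4, 15, 69, 19  ⇒  2A = 79, A = 39.5.
Then Σ (y_i + y_{i+1})·c_i = 2257, so ȳ = 2257 / (6·39.5) = 2257/237.

2257/237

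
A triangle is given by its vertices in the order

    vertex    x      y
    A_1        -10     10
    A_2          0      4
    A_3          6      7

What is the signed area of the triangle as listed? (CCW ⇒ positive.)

Apply Gauss's area formula: 2A = Σ (x_i·y_{i+1} − x_{i+1}·y_i), indices taken mod 3.
Cross-terms: -40, -24, 130  ⇒  Σ = 66
Signed area = Σ/2 = 33 (positive ⇒ counter-clockwise traversal).

33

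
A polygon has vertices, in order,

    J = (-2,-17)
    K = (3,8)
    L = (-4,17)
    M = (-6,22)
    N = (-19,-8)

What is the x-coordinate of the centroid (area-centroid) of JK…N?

Apply the shoelace formula. First the cross-terms c_i = x_i·y_{i+1} − x_{i+1}·y_i:
  35, 83, 14, 466, 307  ⇒  2A = 905, A = 452.5.
Then Σ (x_i + x_{i+1})·c_i = -18285, so x̄ = -18285 / (6·452.5) = -1219/181.

-1219/181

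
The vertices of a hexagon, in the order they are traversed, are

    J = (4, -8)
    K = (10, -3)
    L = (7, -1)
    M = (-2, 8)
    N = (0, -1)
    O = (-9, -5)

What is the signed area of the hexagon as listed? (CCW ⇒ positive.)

109

Apply Gauss's area formula: 2A = Σ (x_i·y_{i+1} − x_{i+1}·y_i), indices taken mod 6.
Σ = (68) + (11) + (54) + (2) + (-9) + (92) = 218
Signed area = Σ/2 = 109 (positive ⇒ counter-clockwise traversal).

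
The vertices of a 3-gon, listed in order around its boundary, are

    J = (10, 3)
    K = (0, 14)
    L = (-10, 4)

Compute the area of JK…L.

Apply the shoelace formula: 2A = Σ (x_i·y_{i+1} − x_{i+1}·y_i), indices taken mod 3.
Σ = (140) + (140) + (-70) = 210
Area = |Σ|/2 = 105.

105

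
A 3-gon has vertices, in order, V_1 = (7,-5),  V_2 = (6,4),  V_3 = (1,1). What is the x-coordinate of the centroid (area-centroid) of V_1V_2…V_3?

14/3

Apply the shoelace (surveyor's) formula. First the cross-terms c_i = x_i·y_{i+1} − x_{i+1}·y_i:
  58, 2, -12  ⇒  2A = 48, A = 24.
Then Σ (x_i + x_{i+1})·c_i = 672, so x̄ = 672 / (6·24) = 14/3.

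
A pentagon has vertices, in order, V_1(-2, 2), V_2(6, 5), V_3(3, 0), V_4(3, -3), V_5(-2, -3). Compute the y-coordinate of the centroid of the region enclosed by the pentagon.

Apply the shoelace (surveyor's) formula. First the cross-terms c_i = x_i·y_{i+1} − x_{i+1}·y_i:
  -22, -15, -9, -15, -10  ⇒  2A = -71, A = -35.5.
Then Σ (y_i + y_{i+1})·c_i = -102, so ȳ = -102 / (6·(-35.5)) = 34/71.

34/71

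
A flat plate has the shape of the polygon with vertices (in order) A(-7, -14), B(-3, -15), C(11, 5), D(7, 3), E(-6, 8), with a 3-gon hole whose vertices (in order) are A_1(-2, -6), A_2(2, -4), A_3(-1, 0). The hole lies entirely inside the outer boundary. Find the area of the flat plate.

201.5

Outer boundary:
Apply the shoelace (surveyor's) formula: 2A = Σ (x_i·y_{i+1} − x_{i+1}·y_i), indices taken mod 5.
Σ = (63) + (150) + (-2) + (74) + (140) = 425
Area = |Σ|/2 = 212.5.
Hole:
Apply the shoelace (surveyor's) formula: 2A = Σ (x_i·y_{i+1} − x_{i+1}·y_i), indices taken mod 3.
Σ = (20) + (-4) + (6) = 22
Area = |Σ|/2 = 11.
Net area = 212.5 − 11 = 201.5.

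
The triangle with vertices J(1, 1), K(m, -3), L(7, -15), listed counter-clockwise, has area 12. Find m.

The doubled signed area Σ (x_i y_{i+1} − x_{i+1} y_i) is linear in m.
With m=0 it equals 40; the coefficient of m is -16 (from the two edges through K).
So -16·m + 40 = 2·12 = 24 ⇒ m = 1.

1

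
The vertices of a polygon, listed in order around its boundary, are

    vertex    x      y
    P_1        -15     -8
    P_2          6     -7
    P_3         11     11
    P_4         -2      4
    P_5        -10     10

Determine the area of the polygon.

Apply the shoelace formula: 2A = Σ (x_i·y_{i+1} − x_{i+1}·y_i), indices taken mod 5.
Σ = (153) + (143) + (66) + (20) + (230) = 612
Area = |Σ|/2 = 306.

306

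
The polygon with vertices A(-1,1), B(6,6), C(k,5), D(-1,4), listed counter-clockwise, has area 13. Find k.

0

The doubled signed area Σ (x_i y_{i+1} − x_{i+1} y_i) is linear in k.
With k=0 it equals 26; the coefficient of k is -2 (from the two edges through C).
So -2·k + 26 = 2·13 = 26 ⇒ k = 0.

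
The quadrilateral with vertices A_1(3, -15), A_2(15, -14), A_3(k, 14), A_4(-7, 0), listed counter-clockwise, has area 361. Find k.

9

Write out the shoelace sum; only the two edges meeting at A_3 involve k:
2·Area = [(15·14 − k·(-14)) + (k·0 − (-7)·14)] + 288
       = 14·k + 596 = 722
⇒ k = 9.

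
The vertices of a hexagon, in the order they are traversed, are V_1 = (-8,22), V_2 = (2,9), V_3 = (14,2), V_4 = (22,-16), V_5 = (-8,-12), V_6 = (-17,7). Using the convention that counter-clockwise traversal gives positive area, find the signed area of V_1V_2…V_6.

Apply the shoelace (surveyor's) formula: 2A = Σ (x_i·y_{i+1} − x_{i+1}·y_i), indices taken mod 6.
Cross-terms: -116, -122, -268, -392, -260, -318  ⇒  Σ = -1476
Signed area = Σ/2 = -738 (negative ⇒ clockwise traversal).

-738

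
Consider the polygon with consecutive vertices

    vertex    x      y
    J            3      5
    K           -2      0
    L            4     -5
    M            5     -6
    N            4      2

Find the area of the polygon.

34.5

Cross-terms: 10, 10, 1, 34, 14  ⇒  Σ = 69
Area = |Σ|/2 = 34.5.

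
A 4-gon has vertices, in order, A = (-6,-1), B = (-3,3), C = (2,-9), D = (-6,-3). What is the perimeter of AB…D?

30

|AB| = √((3)² + (4)²) = √25 = 5
|BC| = √((5)² + (-12)²) = √169 = 13
|CD| = √((-8)² + (6)²) = √100 = 10
|DA| = √((0)² + (2)²) = √4 = 2
Perimeter = 5 + 13 + 10 + 2 = 30.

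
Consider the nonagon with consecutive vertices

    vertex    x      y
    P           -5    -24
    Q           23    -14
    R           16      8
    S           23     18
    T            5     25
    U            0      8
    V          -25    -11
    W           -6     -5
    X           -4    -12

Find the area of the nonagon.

Apply the surveyor's formula: 2A = Σ (x_i·y_{i+1} − x_{i+1}·y_i), indices taken mod 9.
Cross-terms: 622, 408, 104, 485, 40, 200, 59, 52, 36  ⇒  Σ = 2006
Area = |Σ|/2 = 1003.

1003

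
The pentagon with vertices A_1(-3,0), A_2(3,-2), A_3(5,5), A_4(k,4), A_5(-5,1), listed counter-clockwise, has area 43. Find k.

-3

Write out the shoelace sum; only the two edges meeting at A_4 involve k:
2·Area = [(5·4 − k·5) + (k·1 − (-5)·4)] + 34
       = -4·k + 74 = 86
⇒ k = -3.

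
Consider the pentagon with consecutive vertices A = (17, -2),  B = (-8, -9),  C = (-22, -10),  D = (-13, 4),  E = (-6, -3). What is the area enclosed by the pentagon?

Σ = (-169) + (-118) + (-218) + (63) + (63) = -379
Area = |Σ|/2 = 189.5.

189.5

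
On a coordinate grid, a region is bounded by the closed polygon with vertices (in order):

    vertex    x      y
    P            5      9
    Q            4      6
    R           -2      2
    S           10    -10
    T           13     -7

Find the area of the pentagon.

Cross-terms: -6, 20, 0, 60, 152  ⇒  Σ = 226
Area = |Σ|/2 = 113.

113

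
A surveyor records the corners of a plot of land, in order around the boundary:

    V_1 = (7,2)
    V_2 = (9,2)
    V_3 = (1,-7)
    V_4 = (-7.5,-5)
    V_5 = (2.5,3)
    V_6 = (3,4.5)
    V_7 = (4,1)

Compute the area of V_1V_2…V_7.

Apply Gauss's area formula: 2A = Σ (x_i·y_{i+1} − x_{i+1}·y_i), indices taken mod 7.
V_1→V_2: (7)(2) − (9)(2) = -4
V_2→V_3: (9)(-7) − (1)(2) = -65
V_3→V_4: (1)(-5) − (-7.5)(-7) = -57.5
V_4→V_5: (-7.5)(3) − (2.5)(-5) = -10
V_5→V_6: (2.5)(4.5) − (3)(3) = 2.25
V_6→V_7: (3)(1) − (4)(4.5) = -15
V_7→V_1: (4)(2) − (7)(1) = 1
Σ = -148.25
Area = |Σ|/2 = 74.125.

74.125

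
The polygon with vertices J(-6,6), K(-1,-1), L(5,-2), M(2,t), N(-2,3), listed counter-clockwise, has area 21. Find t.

The doubled signed area Σ (x_i y_{i+1} − x_{i+1} y_i) is linear in t.
With t=0 it equals 35; the coefficient of t is 7 (from the two edges through M).
So 7·t + 35 = 2·21 = 42 ⇒ t = 1.

1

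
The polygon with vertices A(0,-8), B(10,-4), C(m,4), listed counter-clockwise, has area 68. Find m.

The doubled signed area Σ (x_i y_{i+1} − x_{i+1} y_i) is linear in m.
With m=0 it equals 120; the coefficient of m is -4 (from the two edges through C).
So -4·m + 120 = 2·68 = 136 ⇒ m = -4.

-4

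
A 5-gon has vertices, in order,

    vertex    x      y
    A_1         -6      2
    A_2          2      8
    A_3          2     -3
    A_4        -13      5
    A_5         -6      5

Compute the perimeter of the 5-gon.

48

|A_1A_2| = √((8)² + (6)²) = √100 = 10
|A_2A_3| = √((0)² + (-11)²) = √121 = 11
|A_3A_4| = √((-15)² + (8)²) = √289 = 17
|A_4A_5| = √((7)² + (0)²) = √49 = 7
|A_5A_1| = √((0)² + (-3)²) = √9 = 3
Perimeter = 10 + 11 + 17 + 7 + 3 = 48.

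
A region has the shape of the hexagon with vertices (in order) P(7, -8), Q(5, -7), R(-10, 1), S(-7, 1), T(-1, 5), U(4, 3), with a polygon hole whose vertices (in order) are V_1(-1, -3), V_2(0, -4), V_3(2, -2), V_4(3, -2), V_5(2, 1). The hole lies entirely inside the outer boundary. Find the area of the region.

Outer boundary:
Σ = (-9) + (-65) + (-3) + (-34) + (-23) + (-53) = -187
Area = |Σ|/2 = 93.5.
Hole:
V_1→V_2: (-1)(-4) − (0)(-3) = 4
V_2→V_3: (0)(-2) − (2)(-4) = 8
V_3→V_4: (2)(-2) − (3)(-2) = 2
V_4→V_5: (3)(1) − (2)(-2) = 7
V_5→V_1: (2)(-3) − (-1)(1) = -5
Σ = 16
Area = |Σ|/2 = 8.
Net area = 93.5 − 8 = 85.5.

85.5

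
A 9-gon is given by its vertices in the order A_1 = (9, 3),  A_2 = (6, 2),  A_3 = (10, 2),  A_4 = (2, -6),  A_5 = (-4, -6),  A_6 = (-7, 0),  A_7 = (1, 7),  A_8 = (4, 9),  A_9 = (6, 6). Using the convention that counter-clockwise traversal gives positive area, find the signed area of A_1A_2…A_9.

Apply the surveyor's formula: 2A = Σ (x_i·y_{i+1} − x_{i+1}·y_i), indices taken mod 9.
Σ = (0) + (-8) + (-64) + (-36) + (-42) + (-49) + (-19) + (-30) + (-36) = -284
Signed area = Σ/2 = -142 (negative ⇒ clockwise traversal).

-142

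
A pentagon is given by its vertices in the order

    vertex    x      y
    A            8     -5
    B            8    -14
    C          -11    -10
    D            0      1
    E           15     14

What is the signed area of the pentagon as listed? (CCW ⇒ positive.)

-259.5

Apply the shoelace (surveyor's) formula: 2A = Σ (x_i·y_{i+1} − x_{i+1}·y_i), indices taken mod 5.
Σ = (-72) + (-234) + (-11) + (-15) + (-187) = -519
Signed area = Σ/2 = -259.5 (negative ⇒ clockwise traversal).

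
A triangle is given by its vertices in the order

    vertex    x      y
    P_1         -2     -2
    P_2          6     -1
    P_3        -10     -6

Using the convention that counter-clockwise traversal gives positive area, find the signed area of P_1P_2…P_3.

-12

Apply the shoelace formula: 2A = Σ (x_i·y_{i+1} − x_{i+1}·y_i), indices taken mod 3.
Σ = (14) + (-46) + (8) = -24
Signed area = Σ/2 = -12 (negative ⇒ clockwise traversal).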